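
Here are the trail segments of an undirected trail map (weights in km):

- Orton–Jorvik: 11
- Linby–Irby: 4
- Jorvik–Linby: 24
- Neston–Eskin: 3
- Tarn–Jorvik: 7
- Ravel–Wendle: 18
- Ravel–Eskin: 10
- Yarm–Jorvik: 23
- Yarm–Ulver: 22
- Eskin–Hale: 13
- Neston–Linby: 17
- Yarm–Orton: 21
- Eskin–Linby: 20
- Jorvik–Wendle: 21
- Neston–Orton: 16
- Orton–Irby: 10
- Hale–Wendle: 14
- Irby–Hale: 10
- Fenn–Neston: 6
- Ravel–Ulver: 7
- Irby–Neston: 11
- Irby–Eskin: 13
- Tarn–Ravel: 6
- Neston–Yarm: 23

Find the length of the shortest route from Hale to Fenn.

22 km

Compare a few routes:
Hale → Irby → Neston → Fenn: 10+11+6 = 27
Hale → Eskin → Neston → Fenn: 13+3+6 = 22
Cheapest is Hale → Eskin → Neston → Fenn at 22 km.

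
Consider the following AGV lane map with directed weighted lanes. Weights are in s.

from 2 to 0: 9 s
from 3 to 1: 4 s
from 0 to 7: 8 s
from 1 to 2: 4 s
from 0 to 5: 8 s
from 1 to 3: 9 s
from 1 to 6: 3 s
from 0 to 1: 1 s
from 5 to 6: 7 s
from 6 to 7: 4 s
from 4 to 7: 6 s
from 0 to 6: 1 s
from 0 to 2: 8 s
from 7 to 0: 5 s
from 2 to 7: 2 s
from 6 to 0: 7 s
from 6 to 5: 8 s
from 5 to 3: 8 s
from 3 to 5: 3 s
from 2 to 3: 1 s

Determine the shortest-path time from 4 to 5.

19 s

Candidate routes:
4 → 7 → 0 → 1 → 2 → 3 → 5: 6+5+1+4+1+3 = 20
4 → 7 → 0 → 1 → 6 → 5: 6+5+1+3+8 = 23
4 → 7 → 0 → 6 → 5: 6+5+1+8 = 20
4 → 7 → 0 → 5: 6+5+8 = 19
The minimum is 19 s via 4 → 7 → 0 → 5.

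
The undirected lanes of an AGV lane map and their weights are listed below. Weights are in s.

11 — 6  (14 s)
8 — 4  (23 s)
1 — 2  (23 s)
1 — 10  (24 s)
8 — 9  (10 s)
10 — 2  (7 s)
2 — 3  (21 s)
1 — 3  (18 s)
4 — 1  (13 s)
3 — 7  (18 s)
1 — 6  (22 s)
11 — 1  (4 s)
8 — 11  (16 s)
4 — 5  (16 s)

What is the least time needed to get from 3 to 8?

38 s

Compare a few routes:
3 - 1 - 11 - 8: 18+4+16 = 38
3 - 1 - 4 - 8: 18+13+23 = 54
Cheapest is 3 - 1 - 11 - 8 at 38 s.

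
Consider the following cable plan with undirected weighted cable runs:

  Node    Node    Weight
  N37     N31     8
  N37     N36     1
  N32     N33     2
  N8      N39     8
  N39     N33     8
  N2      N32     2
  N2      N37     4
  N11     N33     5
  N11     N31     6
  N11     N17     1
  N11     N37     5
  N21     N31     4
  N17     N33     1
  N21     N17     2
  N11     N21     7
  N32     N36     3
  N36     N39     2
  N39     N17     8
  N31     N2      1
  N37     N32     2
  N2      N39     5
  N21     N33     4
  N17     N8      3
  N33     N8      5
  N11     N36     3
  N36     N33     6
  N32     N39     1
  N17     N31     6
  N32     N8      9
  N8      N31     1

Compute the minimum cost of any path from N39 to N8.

Enumerating some paths:
N39–N2–N31–N8: 5+1+1 = 7
N39–N32–N2–N31–N8: 1+2+1+1 = 5
The minimum is 5 via N39–N32–N2–N31–N8.

5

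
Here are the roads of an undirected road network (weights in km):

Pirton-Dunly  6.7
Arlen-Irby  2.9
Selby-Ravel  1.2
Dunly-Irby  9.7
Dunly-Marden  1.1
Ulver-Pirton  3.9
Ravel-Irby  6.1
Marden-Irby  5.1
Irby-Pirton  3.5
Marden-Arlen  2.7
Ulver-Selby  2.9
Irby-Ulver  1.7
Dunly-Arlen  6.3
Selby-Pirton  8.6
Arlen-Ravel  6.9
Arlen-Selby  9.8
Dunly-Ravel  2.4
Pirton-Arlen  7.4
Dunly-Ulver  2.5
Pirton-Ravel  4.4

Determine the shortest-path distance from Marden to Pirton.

Running Dijkstra from Marden:
Marden: 0
Dunly: 1.1  (via Marden)
Arlen: 2.7  (via Marden)
Ravel: 3.5  (via Dunly)
Ulver: 3.6  (via Dunly)
Selby: 4.7  (via Ravel)
Irby: 5.1  (via Marden)
Pirton: 7.5  (via Ulver)
Shortest route: Marden → Dunly → Ulver → Pirton = 7.5 km.

7.5 km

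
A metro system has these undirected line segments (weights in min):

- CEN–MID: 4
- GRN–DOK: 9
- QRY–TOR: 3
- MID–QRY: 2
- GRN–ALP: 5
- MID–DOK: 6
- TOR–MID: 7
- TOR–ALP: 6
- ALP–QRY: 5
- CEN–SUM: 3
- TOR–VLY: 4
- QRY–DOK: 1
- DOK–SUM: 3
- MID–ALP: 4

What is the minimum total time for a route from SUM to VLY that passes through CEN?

Best SUM to CEN: SUM → CEN costing 3
Best CEN to VLY: CEN → MID → QRY → TOR → VLY costing 13
Total via CEN: 3 + 13 = 16 min.

16 min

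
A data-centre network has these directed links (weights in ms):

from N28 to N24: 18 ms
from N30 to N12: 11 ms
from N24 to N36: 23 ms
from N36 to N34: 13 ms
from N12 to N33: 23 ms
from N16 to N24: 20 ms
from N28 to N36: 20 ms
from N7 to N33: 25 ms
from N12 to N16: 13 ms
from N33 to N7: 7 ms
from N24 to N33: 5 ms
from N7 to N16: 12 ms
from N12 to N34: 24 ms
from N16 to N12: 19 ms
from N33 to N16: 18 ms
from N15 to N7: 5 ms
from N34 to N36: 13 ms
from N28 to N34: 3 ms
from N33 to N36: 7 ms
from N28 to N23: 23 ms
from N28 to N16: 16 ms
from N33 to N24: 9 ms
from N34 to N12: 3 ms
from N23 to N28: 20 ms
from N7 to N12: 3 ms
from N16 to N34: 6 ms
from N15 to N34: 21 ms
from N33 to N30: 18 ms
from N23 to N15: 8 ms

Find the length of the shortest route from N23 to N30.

Shortest distances from N23:
N23: 0
N15: 8  (via N23)
N7: 13  (via N15)
N12: 16  (via N7)
N28: 20  (via N23)
N34: 23  (via N28)
N16: 25  (via N7)
N36: 36  (via N34)
N33: 38  (via N7)
N24: 38  (via N28)
N30: 56  (via N33)
Shortest route: N23 → N15 → N7 → N33 → N30 = 56 ms.

56 ms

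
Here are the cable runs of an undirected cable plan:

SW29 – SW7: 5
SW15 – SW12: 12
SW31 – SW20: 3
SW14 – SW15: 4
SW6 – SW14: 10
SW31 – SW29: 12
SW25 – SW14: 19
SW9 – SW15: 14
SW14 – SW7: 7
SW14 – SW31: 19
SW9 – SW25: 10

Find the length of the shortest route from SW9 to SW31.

Shortest distances from SW9:
SW9: 0
SW25: 10  (via SW9)
SW15: 14  (via SW9)
SW14: 18  (via SW15)
SW7: 25  (via SW14)
SW12: 26  (via SW15)
SW6: 28  (via SW14)
SW29: 30  (via SW7)
SW31: 37  (via SW14)
Shortest route: SW9–SW15–SW14–SW31 = 37.

37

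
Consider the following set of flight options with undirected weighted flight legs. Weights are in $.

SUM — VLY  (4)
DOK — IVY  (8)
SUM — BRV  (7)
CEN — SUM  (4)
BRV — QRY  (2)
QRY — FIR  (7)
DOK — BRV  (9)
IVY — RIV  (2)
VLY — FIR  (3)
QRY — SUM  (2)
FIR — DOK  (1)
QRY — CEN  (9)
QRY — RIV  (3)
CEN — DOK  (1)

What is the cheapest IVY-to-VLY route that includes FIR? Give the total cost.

Shortest IVY→FIR: IVY → DOK → FIR = 9
Shortest FIR→VLY: FIR → VLY = 3
Total via FIR: 9 + 3 = $12.

$12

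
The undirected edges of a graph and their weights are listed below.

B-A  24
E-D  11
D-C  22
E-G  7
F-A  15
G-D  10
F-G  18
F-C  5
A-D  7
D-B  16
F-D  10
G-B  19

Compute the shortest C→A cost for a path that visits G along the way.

40

Shortest C→G: C–F–G = 23
Best G to A: G–D–A costing 17
Total via G: 23 + 17 = 40.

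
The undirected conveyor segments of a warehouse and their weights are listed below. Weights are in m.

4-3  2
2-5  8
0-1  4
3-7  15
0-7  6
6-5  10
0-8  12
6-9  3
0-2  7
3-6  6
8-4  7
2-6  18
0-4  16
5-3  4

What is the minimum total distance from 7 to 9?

Compare a few routes:
7 → 3 → 5 → 6 → 9: 15+4+10+3 = 32
7 → 3 → 6 → 9: 15+6+3 = 24
7 → 0 → 4 → 3 → 6 → 9: 6+16+2+6+3 = 33
7 → 0 → 2 → 5 → 6 → 9: 6+7+8+10+3 = 34
Cheapest is 7 → 3 → 6 → 9 at 24 m.

24 m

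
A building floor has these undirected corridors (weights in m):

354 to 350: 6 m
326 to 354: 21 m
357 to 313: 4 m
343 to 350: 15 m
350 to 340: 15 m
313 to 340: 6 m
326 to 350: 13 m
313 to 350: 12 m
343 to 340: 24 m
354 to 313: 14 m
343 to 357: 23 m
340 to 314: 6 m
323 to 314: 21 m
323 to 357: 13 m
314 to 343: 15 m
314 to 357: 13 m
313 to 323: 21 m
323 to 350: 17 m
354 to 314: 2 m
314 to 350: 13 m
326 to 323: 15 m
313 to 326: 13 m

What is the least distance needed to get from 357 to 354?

15 m

Compare a few routes:
357–314–354: 13+2 = 15
357–313–340–314–354: 4+6+6+2 = 18
The minimum is 15 m via 357–314–354.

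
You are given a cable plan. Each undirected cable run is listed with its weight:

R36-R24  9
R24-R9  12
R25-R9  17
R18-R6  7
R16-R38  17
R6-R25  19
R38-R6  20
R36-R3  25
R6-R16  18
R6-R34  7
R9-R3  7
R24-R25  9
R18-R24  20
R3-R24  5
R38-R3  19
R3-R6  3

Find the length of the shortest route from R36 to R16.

35

Running Dijkstra from R36:
R36: 0
R24: 9  (via R36)
R3: 14  (via R24)
R6: 17  (via R3)
R25: 18  (via R24)
R9: 21  (via R24)
R18: 24  (via R6)
R34: 24  (via R6)
R38: 33  (via R3)
R16: 35  (via R6)
Shortest route: R36–R24–R3–R6–R16 = 35.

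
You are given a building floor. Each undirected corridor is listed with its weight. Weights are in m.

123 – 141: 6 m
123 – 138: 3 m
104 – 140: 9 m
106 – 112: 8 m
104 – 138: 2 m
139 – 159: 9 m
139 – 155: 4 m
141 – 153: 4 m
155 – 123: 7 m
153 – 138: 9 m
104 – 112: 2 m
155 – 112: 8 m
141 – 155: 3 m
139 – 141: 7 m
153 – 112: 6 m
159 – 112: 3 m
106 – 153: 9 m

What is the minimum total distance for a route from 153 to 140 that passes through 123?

24 m

Best 153 to 123: 153 → 141 → 123 costing 10
Best 123 to 140: 123 → 138 → 104 → 140 costing 14
Total via 123: 10 + 14 = 24 m.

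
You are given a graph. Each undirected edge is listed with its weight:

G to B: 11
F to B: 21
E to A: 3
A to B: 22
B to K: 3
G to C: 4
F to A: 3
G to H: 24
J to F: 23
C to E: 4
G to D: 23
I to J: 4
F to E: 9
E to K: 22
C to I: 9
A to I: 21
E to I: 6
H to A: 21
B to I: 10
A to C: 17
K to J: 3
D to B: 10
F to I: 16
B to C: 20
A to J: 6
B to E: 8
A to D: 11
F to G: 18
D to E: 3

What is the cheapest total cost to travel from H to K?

30

Shortest distances from H:
H: 0
A: 21  (via H)
E: 24  (via A)
F: 24  (via A)
G: 24  (via H)
D: 27  (via E)
J: 27  (via A)
C: 28  (via E)
I: 30  (via E)
K: 30  (via J)
Shortest route: H → A → J → K = 30.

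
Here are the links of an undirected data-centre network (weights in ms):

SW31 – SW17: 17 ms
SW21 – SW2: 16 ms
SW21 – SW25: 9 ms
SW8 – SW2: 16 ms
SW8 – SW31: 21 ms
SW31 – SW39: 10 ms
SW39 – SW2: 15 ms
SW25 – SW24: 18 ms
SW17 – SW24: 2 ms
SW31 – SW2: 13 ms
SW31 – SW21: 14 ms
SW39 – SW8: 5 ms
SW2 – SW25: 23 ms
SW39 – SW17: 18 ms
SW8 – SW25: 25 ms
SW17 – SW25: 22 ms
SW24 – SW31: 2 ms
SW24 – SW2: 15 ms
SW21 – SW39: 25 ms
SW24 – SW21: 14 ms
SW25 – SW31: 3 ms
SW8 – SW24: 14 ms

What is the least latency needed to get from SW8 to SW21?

27 ms

Shortest distances from SW8:
SW8: 0
SW39: 5  (via SW8)
SW24: 14  (via SW8)
SW31: 15  (via SW39)
SW17: 16  (via SW24)
SW2: 16  (via SW8)
SW25: 18  (via SW31)
SW21: 27  (via SW25)
Shortest route: SW8–SW39–SW31–SW25–SW21 = 27 ms.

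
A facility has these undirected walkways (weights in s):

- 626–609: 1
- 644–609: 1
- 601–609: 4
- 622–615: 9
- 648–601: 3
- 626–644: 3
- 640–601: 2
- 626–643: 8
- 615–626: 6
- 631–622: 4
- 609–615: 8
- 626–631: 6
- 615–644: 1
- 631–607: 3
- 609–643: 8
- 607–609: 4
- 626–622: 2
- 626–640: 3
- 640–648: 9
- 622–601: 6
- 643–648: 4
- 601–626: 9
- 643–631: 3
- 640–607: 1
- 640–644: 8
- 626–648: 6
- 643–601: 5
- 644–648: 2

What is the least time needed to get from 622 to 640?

Candidate routes:
622 → 631 → 607 → 640: 4+3+1 = 8
622 → 626 → 640: 2+3 = 5
Cheapest is 622 → 626 → 640 at 5 s.

5 s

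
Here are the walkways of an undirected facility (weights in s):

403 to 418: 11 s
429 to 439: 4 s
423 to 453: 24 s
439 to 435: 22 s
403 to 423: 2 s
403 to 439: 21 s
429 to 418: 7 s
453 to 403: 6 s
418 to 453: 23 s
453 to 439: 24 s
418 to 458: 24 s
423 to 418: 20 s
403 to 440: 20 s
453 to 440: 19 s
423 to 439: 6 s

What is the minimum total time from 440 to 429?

32 s

Shortest distances from 440:
440: 0
453: 19  (via 440)
403: 20  (via 440)
423: 22  (via 403)
439: 28  (via 423)
418: 31  (via 403)
429: 32  (via 439)
Shortest route: 440–403–423–439–429 = 32 s.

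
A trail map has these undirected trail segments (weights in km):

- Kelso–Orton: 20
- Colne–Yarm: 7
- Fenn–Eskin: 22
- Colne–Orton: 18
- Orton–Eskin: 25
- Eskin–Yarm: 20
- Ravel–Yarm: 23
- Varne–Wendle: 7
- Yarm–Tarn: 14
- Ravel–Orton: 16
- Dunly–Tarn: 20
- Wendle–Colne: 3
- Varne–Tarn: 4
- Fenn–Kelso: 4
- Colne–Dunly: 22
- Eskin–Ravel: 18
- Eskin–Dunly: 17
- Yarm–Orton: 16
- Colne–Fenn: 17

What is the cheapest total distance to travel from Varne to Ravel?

Shortest distances from Varne:
Varne: 0
Tarn: 4  (via Varne)
Wendle: 7  (via Varne)
Colne: 10  (via Wendle)
Yarm: 17  (via Colne)
Dunly: 24  (via Tarn)
Fenn: 27  (via Colne)
Orton: 28  (via Colne)
Kelso: 31  (via Fenn)
Eskin: 37  (via Yarm)
Ravel: 40  (via Yarm)
Shortest route: Varne → Wendle → Colne → Yarm → Ravel = 40 km.

40 km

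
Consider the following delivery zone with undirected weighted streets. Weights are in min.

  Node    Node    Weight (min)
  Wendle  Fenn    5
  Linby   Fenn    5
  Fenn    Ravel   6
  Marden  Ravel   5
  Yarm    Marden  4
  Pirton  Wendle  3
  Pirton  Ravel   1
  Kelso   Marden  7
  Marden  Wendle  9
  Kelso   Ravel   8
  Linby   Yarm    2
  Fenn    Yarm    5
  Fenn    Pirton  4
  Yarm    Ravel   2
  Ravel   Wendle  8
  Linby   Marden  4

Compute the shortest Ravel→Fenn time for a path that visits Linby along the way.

9 min

Best Ravel to Linby: Ravel–Yarm–Linby costing 4
Shortest Linby→Fenn: Linby–Fenn = 5
Total via Linby: 4 + 5 = 9 min.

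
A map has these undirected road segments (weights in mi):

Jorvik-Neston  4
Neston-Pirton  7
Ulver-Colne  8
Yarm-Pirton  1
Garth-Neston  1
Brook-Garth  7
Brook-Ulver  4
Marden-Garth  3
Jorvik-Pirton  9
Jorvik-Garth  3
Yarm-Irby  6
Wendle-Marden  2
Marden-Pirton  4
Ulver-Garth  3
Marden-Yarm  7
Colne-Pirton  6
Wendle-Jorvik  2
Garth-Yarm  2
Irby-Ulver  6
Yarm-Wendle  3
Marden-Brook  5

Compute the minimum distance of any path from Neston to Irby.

9 mi

Running Dijkstra from Neston:
Neston: 0
Garth: 1  (via Neston)
Yarm: 3  (via Garth)
Ulver: 4  (via Garth)
Jorvik: 4  (via Neston)
Marden: 4  (via Garth)
Pirton: 4  (via Yarm)
Wendle: 6  (via Yarm)
Brook: 8  (via Garth)
Irby: 9  (via Yarm)
Shortest route: Neston → Garth → Yarm → Irby = 9 mi.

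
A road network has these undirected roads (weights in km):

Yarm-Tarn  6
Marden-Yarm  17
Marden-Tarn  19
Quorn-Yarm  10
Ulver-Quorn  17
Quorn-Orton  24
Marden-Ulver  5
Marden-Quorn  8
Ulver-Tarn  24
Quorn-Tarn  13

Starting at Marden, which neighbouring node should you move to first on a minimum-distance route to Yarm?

Yarm

Enumerating some paths:
Marden–Quorn–Yarm: 8+10 = 18
Marden–Quorn–Tarn–Yarm: 8+13+6 = 27
Marden–Yarm: 17 = 17
Marden–Tarn–Yarm: 19+6 = 25
Cheapest is Marden–Yarm at 17 km.
So from Marden the first move is to Yarm.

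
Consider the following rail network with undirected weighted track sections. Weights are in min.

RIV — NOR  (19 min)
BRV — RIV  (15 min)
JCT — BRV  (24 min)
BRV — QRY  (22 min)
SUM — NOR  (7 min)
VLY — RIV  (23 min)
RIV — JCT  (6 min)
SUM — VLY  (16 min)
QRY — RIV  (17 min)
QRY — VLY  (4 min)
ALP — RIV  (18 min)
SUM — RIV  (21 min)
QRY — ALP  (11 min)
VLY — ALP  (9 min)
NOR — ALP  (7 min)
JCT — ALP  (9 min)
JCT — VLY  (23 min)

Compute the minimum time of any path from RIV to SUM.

21 min

Shortest distances from RIV:
RIV: 0
JCT: 6  (via RIV)
ALP: 15  (via JCT)
BRV: 15  (via RIV)
QRY: 17  (via RIV)
NOR: 19  (via RIV)
VLY: 21  (via QRY)
SUM: 21  (via RIV)
Shortest route: RIV–SUM = 21 min.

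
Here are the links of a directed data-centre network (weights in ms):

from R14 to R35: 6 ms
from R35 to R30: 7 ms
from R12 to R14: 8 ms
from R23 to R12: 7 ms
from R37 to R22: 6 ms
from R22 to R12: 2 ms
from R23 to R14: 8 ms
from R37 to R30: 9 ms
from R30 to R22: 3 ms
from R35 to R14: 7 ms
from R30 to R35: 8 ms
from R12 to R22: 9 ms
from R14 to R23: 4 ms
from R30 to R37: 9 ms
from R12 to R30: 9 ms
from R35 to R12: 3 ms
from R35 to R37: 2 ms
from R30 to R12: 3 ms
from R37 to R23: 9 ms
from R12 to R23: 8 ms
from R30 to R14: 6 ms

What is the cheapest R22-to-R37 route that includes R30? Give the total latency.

Best R22 to R30: R22 → R12 → R30 costing 11
Shortest R30→R37: R30 → R37 = 9
Total via R30: 11 + 9 = 20 ms.

20 ms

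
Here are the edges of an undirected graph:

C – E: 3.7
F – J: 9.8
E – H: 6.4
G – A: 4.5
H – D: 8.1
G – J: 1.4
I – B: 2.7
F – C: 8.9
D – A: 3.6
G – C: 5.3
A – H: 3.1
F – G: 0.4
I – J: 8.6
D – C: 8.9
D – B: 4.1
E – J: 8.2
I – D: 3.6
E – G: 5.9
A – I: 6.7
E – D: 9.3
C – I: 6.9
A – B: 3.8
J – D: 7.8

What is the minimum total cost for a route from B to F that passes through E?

19.6

Best B to E: B → A → H → E costing 13.3
Shortest E→F: E → G → F = 6.3
Total via E: 13.3 + 6.3 = 19.6.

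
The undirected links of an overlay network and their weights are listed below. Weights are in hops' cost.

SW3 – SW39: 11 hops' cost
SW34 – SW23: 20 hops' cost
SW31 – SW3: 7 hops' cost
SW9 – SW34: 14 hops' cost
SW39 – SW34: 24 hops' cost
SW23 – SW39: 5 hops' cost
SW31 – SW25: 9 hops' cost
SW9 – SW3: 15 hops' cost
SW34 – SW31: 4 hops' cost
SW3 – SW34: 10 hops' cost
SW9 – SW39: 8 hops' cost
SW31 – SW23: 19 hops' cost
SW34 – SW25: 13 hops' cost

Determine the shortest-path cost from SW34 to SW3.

Settle nodes by increasing distance from SW34:
SW34: 0
SW31: 4  (via SW34)
SW3: 10  (via SW34)
Shortest route: SW34–SW3 = 10 hops' cost.

10 hops' cost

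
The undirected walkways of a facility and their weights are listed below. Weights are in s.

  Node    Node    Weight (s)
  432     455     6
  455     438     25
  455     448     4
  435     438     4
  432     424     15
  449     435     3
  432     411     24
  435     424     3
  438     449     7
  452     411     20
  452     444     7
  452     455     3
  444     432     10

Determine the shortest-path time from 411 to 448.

27 s

Settle nodes by increasing distance from 411:
411: 0
452: 20  (via 411)
455: 23  (via 452)
432: 24  (via 411)
444: 27  (via 452)
448: 27  (via 455)
Shortest route: 411 → 452 → 455 → 448 = 27 s.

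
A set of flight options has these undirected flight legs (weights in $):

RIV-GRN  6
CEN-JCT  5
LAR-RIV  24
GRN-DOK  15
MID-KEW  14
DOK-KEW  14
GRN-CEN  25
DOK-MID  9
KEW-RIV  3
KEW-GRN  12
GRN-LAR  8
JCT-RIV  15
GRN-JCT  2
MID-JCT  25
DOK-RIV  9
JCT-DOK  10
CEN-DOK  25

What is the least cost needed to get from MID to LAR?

$29

Candidate routes:
MID–DOK–JCT–GRN–LAR: 9+10+2+8 = 29
MID–KEW–RIV–GRN–LAR: 14+3+6+8 = 31
Cheapest is MID–DOK–JCT–GRN–LAR at $29.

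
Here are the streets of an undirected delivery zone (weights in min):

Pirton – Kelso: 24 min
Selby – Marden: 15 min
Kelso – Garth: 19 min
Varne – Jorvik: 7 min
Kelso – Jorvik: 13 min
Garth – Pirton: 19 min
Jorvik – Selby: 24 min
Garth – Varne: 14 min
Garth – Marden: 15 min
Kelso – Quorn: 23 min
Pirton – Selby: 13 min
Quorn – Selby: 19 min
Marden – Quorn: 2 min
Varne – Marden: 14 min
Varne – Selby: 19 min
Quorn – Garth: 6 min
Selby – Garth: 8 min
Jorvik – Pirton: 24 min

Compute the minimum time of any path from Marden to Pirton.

27 min

Settle nodes by increasing distance from Marden:
Marden: 0
Quorn: 2  (via Marden)
Garth: 8  (via Quorn)
Varne: 14  (via Marden)
Selby: 15  (via Marden)
Jorvik: 21  (via Varne)
Kelso: 25  (via Quorn)
Pirton: 27  (via Garth)
Shortest route: Marden → Quorn → Garth → Pirton = 27 min.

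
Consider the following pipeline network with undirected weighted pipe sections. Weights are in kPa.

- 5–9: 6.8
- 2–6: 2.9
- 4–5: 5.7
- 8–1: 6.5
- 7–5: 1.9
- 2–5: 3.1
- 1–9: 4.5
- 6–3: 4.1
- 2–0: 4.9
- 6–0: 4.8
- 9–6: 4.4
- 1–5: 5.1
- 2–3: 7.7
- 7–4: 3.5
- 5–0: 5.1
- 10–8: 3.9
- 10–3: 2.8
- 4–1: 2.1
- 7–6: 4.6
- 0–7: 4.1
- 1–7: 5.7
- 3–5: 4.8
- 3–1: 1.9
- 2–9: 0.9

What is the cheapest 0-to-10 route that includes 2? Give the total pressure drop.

Shortest 0→2: 0–2 = 4.9
Shortest 2→10: 2–6–3–10 = 9.8
Total via 2: 4.9 + 9.8 = 14.7 kPa.

14.7 kPa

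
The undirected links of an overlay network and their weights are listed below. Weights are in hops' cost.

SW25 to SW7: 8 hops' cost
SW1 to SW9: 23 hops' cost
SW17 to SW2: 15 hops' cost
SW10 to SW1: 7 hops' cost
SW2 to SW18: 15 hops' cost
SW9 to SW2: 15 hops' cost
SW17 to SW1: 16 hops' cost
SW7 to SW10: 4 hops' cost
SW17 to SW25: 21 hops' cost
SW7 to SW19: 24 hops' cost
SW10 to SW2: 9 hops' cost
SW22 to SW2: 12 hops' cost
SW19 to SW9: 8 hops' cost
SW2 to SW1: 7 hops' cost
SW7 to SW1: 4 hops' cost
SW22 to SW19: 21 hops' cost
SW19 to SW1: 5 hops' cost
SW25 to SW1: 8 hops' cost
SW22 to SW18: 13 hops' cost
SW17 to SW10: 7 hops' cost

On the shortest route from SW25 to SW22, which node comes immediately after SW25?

Enumerating some paths:
SW25–SW1–SW2–SW22: 8+7+12 = 27
SW25–SW7–SW1–SW2–SW22: 8+4+7+12 = 31
SW25–SW7–SW10–SW2–SW22: 8+4+9+12 = 33
Cheapest is SW25–SW1–SW2–SW22 at 27 hops' cost.
So from SW25 the first move is to SW1.

SW1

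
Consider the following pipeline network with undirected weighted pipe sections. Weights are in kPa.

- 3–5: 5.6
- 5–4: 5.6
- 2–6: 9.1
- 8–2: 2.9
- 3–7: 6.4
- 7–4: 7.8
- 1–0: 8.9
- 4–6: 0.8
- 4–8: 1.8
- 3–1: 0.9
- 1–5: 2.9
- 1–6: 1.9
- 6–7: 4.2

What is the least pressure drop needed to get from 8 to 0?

13.4 kPa

Compare a few routes:
8 - 4 - 6 - 1 - 0: 1.8+0.8+1.9+8.9 = 13.4
8 - 4 - 5 - 3 - 1 - 0: 1.8+5.6+5.6+0.9+8.9 = 22.8
8 - 4 - 5 - 1 - 0: 1.8+5.6+2.9+8.9 = 19.2
The minimum is 13.4 kPa via 8 - 4 - 6 - 1 - 0.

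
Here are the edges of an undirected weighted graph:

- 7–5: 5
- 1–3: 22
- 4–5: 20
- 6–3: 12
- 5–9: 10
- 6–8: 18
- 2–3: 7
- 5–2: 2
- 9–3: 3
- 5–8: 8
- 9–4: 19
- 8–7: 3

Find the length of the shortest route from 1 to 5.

Shortest distances from 1:
1: 0
3: 22  (via 1)
9: 25  (via 3)
2: 29  (via 3)
5: 31  (via 2)
Shortest route: 1–3–2–5 = 31.

31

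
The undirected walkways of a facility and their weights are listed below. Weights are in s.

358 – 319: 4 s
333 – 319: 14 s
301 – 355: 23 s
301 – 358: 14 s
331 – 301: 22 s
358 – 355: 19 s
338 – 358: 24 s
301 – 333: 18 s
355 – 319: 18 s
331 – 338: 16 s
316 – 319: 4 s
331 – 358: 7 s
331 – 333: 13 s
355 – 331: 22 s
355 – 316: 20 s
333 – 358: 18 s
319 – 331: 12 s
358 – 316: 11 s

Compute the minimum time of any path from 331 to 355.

Enumerating some paths:
331–358–319–355: 7+4+18 = 29
331–355: 22 = 22
331–319–355: 12+18 = 30
331–358–355: 7+19 = 26
The minimum is 22 s via 331–355.

22 s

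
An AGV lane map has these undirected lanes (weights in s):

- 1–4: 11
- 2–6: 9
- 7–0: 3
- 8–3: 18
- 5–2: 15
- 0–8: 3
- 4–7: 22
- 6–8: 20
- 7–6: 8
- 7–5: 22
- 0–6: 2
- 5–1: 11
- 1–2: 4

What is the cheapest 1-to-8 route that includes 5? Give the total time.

Shortest 1→5: 1–5 = 11
Shortest 5→8: 5–7–0–8 = 28
Total via 5: 11 + 28 = 39 s.

39 s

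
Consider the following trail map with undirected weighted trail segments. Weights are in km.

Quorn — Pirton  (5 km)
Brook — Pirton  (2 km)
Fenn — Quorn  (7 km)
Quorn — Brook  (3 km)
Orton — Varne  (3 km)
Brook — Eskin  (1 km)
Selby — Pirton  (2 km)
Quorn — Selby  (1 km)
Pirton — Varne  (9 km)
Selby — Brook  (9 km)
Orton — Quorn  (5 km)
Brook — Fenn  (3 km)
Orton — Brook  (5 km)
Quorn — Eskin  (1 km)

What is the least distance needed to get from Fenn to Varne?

11 km

Settle nodes by increasing distance from Fenn:
Fenn: 0
Brook: 3  (via Fenn)
Eskin: 4  (via Brook)
Quorn: 5  (via Eskin)
Pirton: 5  (via Brook)
Selby: 6  (via Quorn)
Orton: 8  (via Brook)
Varne: 11  (via Orton)
Shortest route: Fenn–Brook–Orton–Varne = 11 km.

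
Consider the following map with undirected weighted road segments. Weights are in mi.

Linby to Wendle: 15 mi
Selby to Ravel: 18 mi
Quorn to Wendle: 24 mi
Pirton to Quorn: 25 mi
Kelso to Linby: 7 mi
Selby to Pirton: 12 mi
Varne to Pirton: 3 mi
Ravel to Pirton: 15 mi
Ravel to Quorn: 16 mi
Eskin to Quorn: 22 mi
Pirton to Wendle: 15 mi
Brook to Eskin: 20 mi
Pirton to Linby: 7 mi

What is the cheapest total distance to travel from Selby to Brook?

76 mi

Shortest distances from Selby:
Selby: 0
Pirton: 12  (via Selby)
Varne: 15  (via Pirton)
Ravel: 18  (via Selby)
Linby: 19  (via Pirton)
Kelso: 26  (via Linby)
Wendle: 27  (via Pirton)
Quorn: 34  (via Ravel)
Eskin: 56  (via Quorn)
Brook: 76  (via Eskin)
Shortest route: Selby → Ravel → Quorn → Eskin → Brook = 76 mi.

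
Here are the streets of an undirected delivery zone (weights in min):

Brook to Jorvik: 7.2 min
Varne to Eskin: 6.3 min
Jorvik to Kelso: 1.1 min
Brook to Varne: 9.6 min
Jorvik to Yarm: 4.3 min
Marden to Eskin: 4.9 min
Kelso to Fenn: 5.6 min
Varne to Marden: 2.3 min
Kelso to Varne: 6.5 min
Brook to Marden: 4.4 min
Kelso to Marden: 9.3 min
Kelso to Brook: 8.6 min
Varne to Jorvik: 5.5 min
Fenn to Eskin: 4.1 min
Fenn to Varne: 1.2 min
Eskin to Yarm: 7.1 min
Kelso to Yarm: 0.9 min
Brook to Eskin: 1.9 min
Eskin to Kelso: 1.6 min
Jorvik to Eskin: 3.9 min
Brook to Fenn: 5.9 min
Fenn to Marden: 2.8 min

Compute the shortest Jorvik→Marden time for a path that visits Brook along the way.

9 min

Shortest Jorvik→Brook: Jorvik–Kelso–Eskin–Brook = 4.6
Best Brook to Marden: Brook–Marden costing 4.4
Total via Brook: 4.6 + 4.4 = 9 min.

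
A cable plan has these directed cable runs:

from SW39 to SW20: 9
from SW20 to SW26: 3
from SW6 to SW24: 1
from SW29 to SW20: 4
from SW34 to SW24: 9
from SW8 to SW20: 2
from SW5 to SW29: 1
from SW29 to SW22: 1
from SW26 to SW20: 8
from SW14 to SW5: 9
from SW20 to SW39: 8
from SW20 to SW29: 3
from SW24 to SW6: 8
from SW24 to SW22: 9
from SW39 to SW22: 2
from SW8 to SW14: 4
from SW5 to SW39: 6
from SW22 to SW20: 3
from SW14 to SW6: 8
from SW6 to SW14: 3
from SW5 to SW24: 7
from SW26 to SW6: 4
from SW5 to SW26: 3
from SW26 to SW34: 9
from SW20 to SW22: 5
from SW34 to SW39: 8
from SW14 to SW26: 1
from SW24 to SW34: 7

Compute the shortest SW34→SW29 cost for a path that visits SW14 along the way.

Shortest SW34→SW14: SW34 → SW24 → SW6 → SW14 = 20
Shortest SW14→SW29: SW14 → SW5 → SW29 = 10
Total via SW14: 20 + 10 = 30.

30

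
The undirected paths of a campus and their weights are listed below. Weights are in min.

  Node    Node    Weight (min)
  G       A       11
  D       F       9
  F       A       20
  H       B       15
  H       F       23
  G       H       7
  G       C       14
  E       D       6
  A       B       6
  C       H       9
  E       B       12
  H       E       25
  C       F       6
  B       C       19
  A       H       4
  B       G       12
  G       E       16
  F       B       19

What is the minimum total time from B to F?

Enumerating some paths:
B → A → H → C → F: 6+4+9+6 = 25
B → F: 19 = 19
Cheapest is B → F at 19 min.

19 min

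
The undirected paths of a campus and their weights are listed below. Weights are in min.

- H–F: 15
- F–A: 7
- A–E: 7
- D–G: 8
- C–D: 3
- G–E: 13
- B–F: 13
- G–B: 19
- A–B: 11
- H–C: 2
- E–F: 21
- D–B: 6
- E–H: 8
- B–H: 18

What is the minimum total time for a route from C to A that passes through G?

31 min

Best C to G: C–D–G costing 11
Best G to A: G–E–A costing 20
Total via G: 11 + 20 = 31 min.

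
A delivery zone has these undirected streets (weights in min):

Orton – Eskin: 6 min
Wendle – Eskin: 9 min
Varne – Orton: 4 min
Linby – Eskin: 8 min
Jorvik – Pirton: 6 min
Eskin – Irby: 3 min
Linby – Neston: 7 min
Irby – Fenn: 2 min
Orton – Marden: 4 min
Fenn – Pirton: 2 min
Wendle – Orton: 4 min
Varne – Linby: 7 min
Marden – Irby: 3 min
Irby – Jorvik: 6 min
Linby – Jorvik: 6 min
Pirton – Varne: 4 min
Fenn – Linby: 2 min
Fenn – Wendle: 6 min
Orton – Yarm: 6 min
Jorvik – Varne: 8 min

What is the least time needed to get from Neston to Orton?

18 min

Enumerating some paths:
Neston - Linby - Fenn - Irby - Marden - Orton: 7+2+2+3+4 = 18
Neston - Linby - Fenn - Pirton - Varne - Orton: 7+2+2+4+4 = 19
Neston - Linby - Fenn - Wendle - Orton: 7+2+6+4 = 19
The minimum is 18 min via Neston - Linby - Fenn - Irby - Marden - Orton.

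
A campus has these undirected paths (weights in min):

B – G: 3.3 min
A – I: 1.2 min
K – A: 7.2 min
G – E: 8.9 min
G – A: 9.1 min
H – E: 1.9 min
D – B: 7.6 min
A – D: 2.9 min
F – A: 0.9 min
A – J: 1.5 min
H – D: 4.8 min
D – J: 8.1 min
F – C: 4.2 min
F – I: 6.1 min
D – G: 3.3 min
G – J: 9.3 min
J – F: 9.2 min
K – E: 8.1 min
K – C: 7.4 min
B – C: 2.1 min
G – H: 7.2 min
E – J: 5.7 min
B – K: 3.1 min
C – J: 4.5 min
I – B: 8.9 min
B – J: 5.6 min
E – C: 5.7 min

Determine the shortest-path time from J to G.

7.7 min

Running Dijkstra from J:
J: 0
A: 1.5  (via J)
F: 2.4  (via A)
I: 2.7  (via A)
D: 4.4  (via A)
C: 4.5  (via J)
B: 5.6  (via J)
E: 5.7  (via J)
H: 7.6  (via E)
G: 7.7  (via D)
Shortest route: J → A → D → G = 7.7 min.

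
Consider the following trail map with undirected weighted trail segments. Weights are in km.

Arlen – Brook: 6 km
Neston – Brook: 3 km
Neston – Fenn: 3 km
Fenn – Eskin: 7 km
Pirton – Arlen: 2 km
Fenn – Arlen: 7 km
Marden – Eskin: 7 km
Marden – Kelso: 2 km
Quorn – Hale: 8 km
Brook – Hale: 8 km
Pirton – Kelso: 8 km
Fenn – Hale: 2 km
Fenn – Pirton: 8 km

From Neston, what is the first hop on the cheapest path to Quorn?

Fenn

Enumerating some paths:
Neston → Brook → Hale → Quorn: 3+8+8 = 19
Neston → Brook → Arlen → Pirton → Fenn → Hale → Quorn: 3+6+2+8+2+8 = 29
Neston → Fenn → Hale → Quorn: 3+2+8 = 13
Neston → Brook → Arlen → Fenn → Hale → Quorn: 3+6+7+2+8 = 26
The minimum is 13 km via Neston → Fenn → Hale → Quorn.
So from Neston the first move is to Fenn.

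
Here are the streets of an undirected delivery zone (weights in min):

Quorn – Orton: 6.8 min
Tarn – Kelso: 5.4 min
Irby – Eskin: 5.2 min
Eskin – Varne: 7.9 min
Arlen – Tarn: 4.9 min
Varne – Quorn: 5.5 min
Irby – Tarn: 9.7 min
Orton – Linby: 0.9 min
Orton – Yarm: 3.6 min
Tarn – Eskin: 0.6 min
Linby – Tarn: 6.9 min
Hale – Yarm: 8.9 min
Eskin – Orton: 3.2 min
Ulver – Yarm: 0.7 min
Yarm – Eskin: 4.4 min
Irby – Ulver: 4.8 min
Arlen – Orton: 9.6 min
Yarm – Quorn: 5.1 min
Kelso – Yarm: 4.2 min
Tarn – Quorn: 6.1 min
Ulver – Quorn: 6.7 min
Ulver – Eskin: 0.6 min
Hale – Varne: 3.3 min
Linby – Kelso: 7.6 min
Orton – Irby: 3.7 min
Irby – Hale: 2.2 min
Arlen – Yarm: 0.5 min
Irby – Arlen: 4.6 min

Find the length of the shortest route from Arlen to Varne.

Running Dijkstra from Arlen:
Arlen: 0
Yarm: 0.5  (via Arlen)
Ulver: 1.2  (via Yarm)
Eskin: 1.8  (via Ulver)
Tarn: 2.4  (via Eskin)
Orton: 4.1  (via Yarm)
Irby: 4.6  (via Arlen)
Kelso: 4.7  (via Yarm)
Linby: 5  (via Orton)
Quorn: 5.6  (via Yarm)
Hale: 6.8  (via Irby)
Varne: 9.7  (via Eskin)
Shortest route: Arlen → Yarm → Ulver → Eskin → Varne = 9.7 min.

9.7 min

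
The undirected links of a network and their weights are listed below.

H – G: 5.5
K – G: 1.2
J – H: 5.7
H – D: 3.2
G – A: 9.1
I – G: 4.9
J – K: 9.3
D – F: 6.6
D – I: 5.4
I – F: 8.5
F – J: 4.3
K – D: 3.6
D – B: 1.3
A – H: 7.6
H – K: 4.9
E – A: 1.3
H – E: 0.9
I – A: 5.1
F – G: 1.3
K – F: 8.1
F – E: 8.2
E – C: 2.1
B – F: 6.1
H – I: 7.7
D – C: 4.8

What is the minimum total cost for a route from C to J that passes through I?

19

Best C to I: C → E → A → I costing 8.5
Shortest I→J: I → G → F → J = 10.5
Total via I: 8.5 + 10.5 = 19.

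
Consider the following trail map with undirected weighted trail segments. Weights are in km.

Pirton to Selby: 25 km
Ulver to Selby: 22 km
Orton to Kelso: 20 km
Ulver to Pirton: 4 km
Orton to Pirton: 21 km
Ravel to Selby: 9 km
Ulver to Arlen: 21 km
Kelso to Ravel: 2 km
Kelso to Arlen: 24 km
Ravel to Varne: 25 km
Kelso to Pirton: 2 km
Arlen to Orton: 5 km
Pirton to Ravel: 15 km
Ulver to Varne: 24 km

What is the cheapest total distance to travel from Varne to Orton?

Candidate routes:
Varne–Ravel–Kelso–Orton: 25+2+20 = 47
Varne–Ulver–Pirton–Orton: 24+4+21 = 49
The minimum is 47 km via Varne–Ravel–Kelso–Orton.

47 km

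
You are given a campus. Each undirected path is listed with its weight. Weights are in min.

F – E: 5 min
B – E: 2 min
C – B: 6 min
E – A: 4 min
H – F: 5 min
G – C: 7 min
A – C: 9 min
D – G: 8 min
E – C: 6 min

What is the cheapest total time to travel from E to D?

21 min

Settle nodes by increasing distance from E:
E: 0
B: 2  (via E)
A: 4  (via E)
F: 5  (via E)
C: 6  (via E)
H: 10  (via F)
G: 13  (via C)
D: 21  (via G)
Shortest route: E–C–G–D = 21 min.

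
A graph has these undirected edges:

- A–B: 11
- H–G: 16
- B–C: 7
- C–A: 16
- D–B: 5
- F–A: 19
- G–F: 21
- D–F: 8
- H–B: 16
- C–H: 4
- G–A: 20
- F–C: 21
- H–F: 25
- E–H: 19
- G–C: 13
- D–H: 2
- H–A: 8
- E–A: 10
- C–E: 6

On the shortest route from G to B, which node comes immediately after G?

Enumerating some paths:
G–H–D–B: 16+2+5 = 23
G–C–B: 13+7 = 20
The minimum is 20 via G–C–B.
So from G the first move is to C.

C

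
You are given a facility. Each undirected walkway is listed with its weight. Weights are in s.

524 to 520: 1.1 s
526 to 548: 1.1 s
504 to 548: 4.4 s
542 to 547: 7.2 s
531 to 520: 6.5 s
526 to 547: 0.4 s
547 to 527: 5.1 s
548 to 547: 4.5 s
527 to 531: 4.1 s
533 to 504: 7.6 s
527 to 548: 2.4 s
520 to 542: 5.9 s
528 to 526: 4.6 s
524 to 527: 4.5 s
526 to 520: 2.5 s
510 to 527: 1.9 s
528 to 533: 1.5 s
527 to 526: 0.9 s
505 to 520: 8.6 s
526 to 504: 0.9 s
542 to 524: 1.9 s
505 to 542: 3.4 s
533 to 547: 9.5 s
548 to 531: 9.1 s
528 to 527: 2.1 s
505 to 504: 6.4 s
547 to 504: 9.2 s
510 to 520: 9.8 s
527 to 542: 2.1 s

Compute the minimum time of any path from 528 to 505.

7.6 s

Candidate routes:
528–527–542–505: 2.1+2.1+3.4 = 7.6
528–527–526–504–505: 2.1+0.9+0.9+6.4 = 10.3
528–526–504–505: 4.6+0.9+6.4 = 11.9
528–526–527–542–505: 4.6+0.9+2.1+3.4 = 11
Cheapest is 528–527–542–505 at 7.6 s.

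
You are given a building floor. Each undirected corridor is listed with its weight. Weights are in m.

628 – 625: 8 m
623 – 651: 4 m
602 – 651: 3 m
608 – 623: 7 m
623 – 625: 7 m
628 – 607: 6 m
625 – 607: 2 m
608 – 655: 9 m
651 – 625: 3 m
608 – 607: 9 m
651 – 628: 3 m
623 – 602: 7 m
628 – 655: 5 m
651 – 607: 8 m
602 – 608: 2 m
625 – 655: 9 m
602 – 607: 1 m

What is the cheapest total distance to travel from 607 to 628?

6 m

Running Dijkstra from 607:
607: 0
602: 1  (via 607)
625: 2  (via 607)
608: 3  (via 602)
651: 4  (via 602)
628: 6  (via 607)
Shortest route: 607–628 = 6 m.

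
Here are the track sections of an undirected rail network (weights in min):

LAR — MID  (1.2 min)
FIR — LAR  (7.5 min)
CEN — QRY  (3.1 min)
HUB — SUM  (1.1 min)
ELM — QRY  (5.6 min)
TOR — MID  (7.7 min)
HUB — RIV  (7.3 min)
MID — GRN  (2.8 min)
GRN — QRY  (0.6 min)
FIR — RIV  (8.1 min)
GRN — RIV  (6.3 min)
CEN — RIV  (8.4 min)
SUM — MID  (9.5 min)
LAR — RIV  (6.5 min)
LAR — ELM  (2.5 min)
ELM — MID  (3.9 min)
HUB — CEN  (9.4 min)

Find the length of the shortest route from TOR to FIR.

16.4 min

Running Dijkstra from TOR:
TOR: 0
MID: 7.7  (via TOR)
LAR: 8.9  (via MID)
GRN: 10.5  (via MID)
QRY: 11.1  (via GRN)
ELM: 11.4  (via LAR)
CEN: 14.2  (via QRY)
RIV: 15.4  (via LAR)
FIR: 16.4  (via LAR)
Shortest route: TOR–MID–LAR–FIR = 16.4 min.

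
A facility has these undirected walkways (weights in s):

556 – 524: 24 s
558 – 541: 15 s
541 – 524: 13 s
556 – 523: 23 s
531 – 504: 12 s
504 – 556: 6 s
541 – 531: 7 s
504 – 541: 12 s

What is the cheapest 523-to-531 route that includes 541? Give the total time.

Shortest 523→541: 523 → 556 → 504 → 541 = 41
Best 541 to 531: 541 → 531 costing 7
Total via 541: 41 + 7 = 48 s.

48 s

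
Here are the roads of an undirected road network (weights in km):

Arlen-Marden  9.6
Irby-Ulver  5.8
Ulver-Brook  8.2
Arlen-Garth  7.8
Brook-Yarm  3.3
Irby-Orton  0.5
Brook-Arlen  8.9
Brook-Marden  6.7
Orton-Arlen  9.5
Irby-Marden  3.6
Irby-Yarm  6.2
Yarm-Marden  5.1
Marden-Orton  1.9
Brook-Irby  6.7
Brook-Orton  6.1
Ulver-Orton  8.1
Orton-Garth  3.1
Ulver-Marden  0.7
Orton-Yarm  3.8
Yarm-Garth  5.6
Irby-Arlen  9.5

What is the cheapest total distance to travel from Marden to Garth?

Shortest distances from Marden:
Marden: 0
Ulver: 0.7  (via Marden)
Orton: 1.9  (via Marden)
Irby: 2.4  (via Orton)
Garth: 5  (via Orton)
Shortest route: Marden → Orton → Garth = 5 km.

5 km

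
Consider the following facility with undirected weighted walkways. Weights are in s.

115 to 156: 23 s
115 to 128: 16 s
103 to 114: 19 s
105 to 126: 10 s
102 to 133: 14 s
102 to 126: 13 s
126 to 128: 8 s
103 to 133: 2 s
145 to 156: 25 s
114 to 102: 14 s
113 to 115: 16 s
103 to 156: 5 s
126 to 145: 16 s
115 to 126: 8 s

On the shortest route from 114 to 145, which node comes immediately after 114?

102

Candidate routes:
114 → 102 → 126 → 145: 14+13+16 = 43
114 → 102 → 133 → 103 → 156 → 145: 14+14+2+5+25 = 60
114 → 103 → 133 → 102 → 126 → 145: 19+2+14+13+16 = 64
114 → 103 → 156 → 145: 19+5+25 = 49
Cheapest is 114 → 102 → 126 → 145 at 43 s.
So from 114 the first move is to 102.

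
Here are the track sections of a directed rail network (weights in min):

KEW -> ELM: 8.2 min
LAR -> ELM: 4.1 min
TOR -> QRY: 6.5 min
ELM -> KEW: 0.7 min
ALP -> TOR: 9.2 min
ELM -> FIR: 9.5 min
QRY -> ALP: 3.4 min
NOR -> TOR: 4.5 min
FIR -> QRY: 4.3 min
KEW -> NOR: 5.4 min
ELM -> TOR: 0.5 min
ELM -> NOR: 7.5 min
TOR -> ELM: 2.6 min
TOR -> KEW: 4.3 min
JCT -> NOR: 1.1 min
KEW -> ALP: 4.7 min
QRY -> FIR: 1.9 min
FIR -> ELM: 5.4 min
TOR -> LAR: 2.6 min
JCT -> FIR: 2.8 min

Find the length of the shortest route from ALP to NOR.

17.9 min

Candidate routes:
ALP - TOR - KEW - NOR: 9.2+4.3+5.4 = 18.9
ALP - TOR - ELM - KEW - NOR: 9.2+2.6+0.7+5.4 = 17.9
Cheapest is ALP - TOR - ELM - KEW - NOR at 17.9 min.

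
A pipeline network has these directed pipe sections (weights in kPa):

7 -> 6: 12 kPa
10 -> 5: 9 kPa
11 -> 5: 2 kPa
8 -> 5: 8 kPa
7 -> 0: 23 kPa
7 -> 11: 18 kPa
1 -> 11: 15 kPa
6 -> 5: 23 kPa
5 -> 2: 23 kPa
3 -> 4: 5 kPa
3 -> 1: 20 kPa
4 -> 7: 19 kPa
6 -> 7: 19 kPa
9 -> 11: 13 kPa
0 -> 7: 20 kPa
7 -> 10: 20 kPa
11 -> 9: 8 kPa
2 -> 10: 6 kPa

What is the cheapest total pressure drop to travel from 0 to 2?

Shortest distances from 0:
0: 0
7: 20  (via 0)
6: 32  (via 7)
11: 38  (via 7)
5: 40  (via 11)
10: 40  (via 7)
9: 46  (via 11)
2: 63  (via 5)
Shortest route: 0–7–11–5–2 = 63 kPa.

63 kPa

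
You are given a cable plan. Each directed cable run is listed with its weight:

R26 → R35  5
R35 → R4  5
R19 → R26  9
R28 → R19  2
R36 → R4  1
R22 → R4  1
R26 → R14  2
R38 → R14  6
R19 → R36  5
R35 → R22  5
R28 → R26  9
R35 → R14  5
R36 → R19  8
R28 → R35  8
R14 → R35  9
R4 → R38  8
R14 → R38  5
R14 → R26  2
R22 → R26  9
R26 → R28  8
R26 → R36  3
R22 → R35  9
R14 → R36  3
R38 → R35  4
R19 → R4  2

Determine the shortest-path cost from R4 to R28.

24

Settle nodes by increasing distance from R4:
R4: 0
R38: 8  (via R4)
R35: 12  (via R38)
R14: 14  (via R38)
R26: 16  (via R14)
R22: 17  (via R35)
R36: 17  (via R14)
R28: 24  (via R26)
Shortest route: R4 → R38 → R14 → R26 → R28 = 24.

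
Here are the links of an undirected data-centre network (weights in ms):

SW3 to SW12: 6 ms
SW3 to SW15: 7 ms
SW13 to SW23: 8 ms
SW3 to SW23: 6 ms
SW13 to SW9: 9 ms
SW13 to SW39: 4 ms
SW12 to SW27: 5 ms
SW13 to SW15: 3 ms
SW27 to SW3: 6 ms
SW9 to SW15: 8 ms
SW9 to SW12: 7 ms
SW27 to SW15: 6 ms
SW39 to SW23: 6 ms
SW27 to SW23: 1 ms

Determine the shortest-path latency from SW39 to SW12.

12 ms

Shortest distances from SW39:
SW39: 0
SW13: 4  (via SW39)
SW23: 6  (via SW39)
SW27: 7  (via SW23)
SW15: 7  (via SW13)
SW12: 12  (via SW27)
Shortest route: SW39 → SW23 → SW27 → SW12 = 12 ms.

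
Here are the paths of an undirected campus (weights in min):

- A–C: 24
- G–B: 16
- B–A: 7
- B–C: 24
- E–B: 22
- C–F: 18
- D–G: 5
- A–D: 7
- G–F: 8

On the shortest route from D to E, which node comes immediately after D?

A

Compare a few routes:
D → A → B → E: 7+7+22 = 36
D → G → B → E: 5+16+22 = 43
The minimum is 36 min via D → A → B → E.
So from D the first move is to A.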